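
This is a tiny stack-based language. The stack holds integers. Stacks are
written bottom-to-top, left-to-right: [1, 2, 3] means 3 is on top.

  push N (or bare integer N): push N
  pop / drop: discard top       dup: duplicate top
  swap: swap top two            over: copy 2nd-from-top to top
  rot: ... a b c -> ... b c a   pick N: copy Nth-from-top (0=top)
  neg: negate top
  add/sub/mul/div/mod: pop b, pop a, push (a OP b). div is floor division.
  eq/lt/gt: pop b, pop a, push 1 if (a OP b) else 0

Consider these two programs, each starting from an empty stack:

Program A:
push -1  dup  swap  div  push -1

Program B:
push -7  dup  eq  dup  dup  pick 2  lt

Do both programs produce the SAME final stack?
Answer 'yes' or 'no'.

Program A trace:
  After 'push -1': [-1]
  After 'dup': [-1, -1]
  After 'swap': [-1, -1]
  After 'div': [1]
  After 'push -1': [1, -1]
Program A final stack: [1, -1]

Program B trace:
  After 'push -7': [-7]
  After 'dup': [-7, -7]
  After 'eq': [1]
  After 'dup': [1, 1]
  After 'dup': [1, 1, 1]
  After 'pick 2': [1, 1, 1, 1]
  After 'lt': [1, 1, 0]
Program B final stack: [1, 1, 0]
Same: no

Answer: no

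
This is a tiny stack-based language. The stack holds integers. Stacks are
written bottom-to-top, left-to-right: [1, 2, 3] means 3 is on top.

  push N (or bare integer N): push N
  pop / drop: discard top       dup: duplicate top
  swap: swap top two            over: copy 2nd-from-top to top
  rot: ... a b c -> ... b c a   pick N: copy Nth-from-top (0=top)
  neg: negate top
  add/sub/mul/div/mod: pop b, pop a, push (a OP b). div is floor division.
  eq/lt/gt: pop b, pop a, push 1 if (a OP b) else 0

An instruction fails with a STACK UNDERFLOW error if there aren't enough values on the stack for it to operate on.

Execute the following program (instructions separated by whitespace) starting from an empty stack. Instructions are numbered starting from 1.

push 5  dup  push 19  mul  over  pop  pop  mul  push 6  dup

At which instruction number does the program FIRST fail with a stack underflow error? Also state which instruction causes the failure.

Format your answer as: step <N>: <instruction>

Step 1 ('push 5'): stack = [5], depth = 1
Step 2 ('dup'): stack = [5, 5], depth = 2
Step 3 ('push 19'): stack = [5, 5, 19], depth = 3
Step 4 ('mul'): stack = [5, 95], depth = 2
Step 5 ('over'): stack = [5, 95, 5], depth = 3
Step 6 ('pop'): stack = [5, 95], depth = 2
Step 7 ('pop'): stack = [5], depth = 1
Step 8 ('mul'): needs 2 value(s) but depth is 1 — STACK UNDERFLOW

Answer: step 8: mul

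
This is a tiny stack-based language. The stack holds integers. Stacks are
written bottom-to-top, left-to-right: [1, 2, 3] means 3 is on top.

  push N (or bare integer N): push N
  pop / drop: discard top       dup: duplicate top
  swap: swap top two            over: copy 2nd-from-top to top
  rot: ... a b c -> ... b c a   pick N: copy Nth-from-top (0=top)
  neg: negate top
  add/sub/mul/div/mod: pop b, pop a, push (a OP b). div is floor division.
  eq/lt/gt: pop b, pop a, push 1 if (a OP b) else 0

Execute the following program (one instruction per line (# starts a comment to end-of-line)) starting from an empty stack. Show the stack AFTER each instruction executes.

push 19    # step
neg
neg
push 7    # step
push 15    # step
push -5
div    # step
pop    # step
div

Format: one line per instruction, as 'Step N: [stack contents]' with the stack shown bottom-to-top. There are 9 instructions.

Step 1: [19]
Step 2: [-19]
Step 3: [19]
Step 4: [19, 7]
Step 5: [19, 7, 15]
Step 6: [19, 7, 15, -5]
Step 7: [19, 7, -3]
Step 8: [19, 7]
Step 9: [2]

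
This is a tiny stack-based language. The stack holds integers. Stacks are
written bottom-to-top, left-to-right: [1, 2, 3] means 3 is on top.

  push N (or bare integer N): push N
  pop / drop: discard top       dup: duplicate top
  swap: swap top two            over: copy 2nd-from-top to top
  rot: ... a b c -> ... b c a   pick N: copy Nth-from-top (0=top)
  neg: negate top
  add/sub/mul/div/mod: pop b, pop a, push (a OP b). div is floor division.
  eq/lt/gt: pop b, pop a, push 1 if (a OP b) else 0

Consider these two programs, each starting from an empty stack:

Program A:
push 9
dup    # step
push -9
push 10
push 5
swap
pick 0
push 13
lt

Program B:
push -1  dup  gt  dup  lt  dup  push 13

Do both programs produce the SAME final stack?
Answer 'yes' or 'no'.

Program A trace:
  After 'push 9': [9]
  After 'dup': [9, 9]
  After 'push -9': [9, 9, -9]
  After 'push 10': [9, 9, -9, 10]
  After 'push 5': [9, 9, -9, 10, 5]
  After 'swap': [9, 9, -9, 5, 10]
  After 'pick 0': [9, 9, -9, 5, 10, 10]
  After 'push 13': [9, 9, -9, 5, 10, 10, 13]
  After 'lt': [9, 9, -9, 5, 10, 1]
Program A final stack: [9, 9, -9, 5, 10, 1]

Program B trace:
  After 'push -1': [-1]
  After 'dup': [-1, -1]
  After 'gt': [0]
  After 'dup': [0, 0]
  After 'lt': [0]
  After 'dup': [0, 0]
  After 'push 13': [0, 0, 13]
Program B final stack: [0, 0, 13]
Same: no

Answer: no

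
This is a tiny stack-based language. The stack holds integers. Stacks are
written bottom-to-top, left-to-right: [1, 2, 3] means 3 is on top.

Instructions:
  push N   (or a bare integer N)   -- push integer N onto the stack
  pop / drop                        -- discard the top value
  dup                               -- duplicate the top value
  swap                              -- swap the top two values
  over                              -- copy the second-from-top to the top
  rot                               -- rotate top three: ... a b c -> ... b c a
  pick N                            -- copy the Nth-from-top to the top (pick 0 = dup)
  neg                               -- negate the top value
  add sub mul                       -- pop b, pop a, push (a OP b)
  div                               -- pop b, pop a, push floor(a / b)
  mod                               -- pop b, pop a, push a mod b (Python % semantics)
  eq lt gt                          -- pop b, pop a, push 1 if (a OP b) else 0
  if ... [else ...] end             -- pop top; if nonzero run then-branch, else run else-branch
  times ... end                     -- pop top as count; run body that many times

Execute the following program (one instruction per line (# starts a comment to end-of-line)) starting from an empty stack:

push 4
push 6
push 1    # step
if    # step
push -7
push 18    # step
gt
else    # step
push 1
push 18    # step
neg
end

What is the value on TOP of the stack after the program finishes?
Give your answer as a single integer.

After 'push 4': [4]
After 'push 6': [4, 6]
After 'push 1': [4, 6, 1]
After 'if': [4, 6]
After 'push -7': [4, 6, -7]
After 'push 18': [4, 6, -7, 18]
After 'gt': [4, 6, 0]

Answer: 0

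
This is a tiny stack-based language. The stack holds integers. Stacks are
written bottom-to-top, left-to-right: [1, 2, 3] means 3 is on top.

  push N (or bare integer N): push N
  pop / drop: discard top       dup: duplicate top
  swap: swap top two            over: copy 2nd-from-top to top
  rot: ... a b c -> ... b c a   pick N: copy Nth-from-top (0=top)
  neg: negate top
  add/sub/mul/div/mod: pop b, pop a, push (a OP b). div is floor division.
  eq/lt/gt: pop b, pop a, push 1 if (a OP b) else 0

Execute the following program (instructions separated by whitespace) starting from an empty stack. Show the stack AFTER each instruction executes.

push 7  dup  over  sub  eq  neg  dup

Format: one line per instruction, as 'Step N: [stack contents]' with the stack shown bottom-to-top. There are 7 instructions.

Step 1: [7]
Step 2: [7, 7]
Step 3: [7, 7, 7]
Step 4: [7, 0]
Step 5: [0]
Step 6: [0]
Step 7: [0, 0]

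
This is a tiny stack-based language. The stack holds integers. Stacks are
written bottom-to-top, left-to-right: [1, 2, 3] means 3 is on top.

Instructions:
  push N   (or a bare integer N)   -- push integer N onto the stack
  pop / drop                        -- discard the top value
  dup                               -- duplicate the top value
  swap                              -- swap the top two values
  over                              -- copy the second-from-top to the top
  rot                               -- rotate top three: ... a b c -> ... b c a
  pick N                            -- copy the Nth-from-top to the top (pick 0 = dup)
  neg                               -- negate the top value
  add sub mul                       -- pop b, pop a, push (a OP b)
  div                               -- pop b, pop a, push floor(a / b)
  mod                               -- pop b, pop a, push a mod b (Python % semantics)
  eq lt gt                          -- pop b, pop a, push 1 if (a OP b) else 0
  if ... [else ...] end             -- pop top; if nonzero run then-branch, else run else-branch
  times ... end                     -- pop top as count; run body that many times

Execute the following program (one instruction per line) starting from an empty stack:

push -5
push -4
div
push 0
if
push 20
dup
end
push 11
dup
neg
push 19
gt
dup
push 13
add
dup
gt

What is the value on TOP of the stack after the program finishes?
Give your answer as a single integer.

After 'push -5': [-5]
After 'push -4': [-5, -4]
After 'div': [1]
After 'push 0': [1, 0]
After 'if': [1]
After 'push 11': [1, 11]
After 'dup': [1, 11, 11]
After 'neg': [1, 11, -11]
After 'push 19': [1, 11, -11, 19]
After 'gt': [1, 11, 0]
After 'dup': [1, 11, 0, 0]
After 'push 13': [1, 11, 0, 0, 13]
After 'add': [1, 11, 0, 13]
After 'dup': [1, 11, 0, 13, 13]
After 'gt': [1, 11, 0, 0]

Answer: 0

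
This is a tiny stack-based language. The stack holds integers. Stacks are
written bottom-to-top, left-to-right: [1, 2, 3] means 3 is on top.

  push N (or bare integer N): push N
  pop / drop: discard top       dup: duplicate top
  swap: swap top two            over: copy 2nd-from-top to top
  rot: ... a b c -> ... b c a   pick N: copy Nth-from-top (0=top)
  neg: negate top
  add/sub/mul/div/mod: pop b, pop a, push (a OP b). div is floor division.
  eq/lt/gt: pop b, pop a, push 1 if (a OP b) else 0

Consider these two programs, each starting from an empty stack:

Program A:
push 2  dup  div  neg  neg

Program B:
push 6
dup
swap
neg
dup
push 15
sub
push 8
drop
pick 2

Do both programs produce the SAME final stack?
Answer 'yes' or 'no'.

Answer: no

Derivation:
Program A trace:
  After 'push 2': [2]
  After 'dup': [2, 2]
  After 'div': [1]
  After 'neg': [-1]
  After 'neg': [1]
Program A final stack: [1]

Program B trace:
  After 'push 6': [6]
  After 'dup': [6, 6]
  After 'swap': [6, 6]
  After 'neg': [6, -6]
  After 'dup': [6, -6, -6]
  After 'push 15': [6, -6, -6, 15]
  After 'sub': [6, -6, -21]
  After 'push 8': [6, -6, -21, 8]
  After 'drop': [6, -6, -21]
  After 'pick 2': [6, -6, -21, 6]
Program B final stack: [6, -6, -21, 6]
Same: no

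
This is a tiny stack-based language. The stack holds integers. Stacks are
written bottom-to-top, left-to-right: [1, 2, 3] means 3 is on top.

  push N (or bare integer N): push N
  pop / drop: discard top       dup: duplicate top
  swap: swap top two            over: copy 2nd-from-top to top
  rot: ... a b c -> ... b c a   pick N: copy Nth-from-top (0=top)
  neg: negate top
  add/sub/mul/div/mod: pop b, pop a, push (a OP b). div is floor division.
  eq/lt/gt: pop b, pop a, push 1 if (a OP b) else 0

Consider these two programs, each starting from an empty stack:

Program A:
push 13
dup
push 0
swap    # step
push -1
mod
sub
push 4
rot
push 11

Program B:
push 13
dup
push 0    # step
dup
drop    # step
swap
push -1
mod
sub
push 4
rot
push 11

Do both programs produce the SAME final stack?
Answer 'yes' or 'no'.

Answer: yes

Derivation:
Program A trace:
  After 'push 13': [13]
  After 'dup': [13, 13]
  After 'push 0': [13, 13, 0]
  After 'swap': [13, 0, 13]
  After 'push -1': [13, 0, 13, -1]
  After 'mod': [13, 0, 0]
  After 'sub': [13, 0]
  After 'push 4': [13, 0, 4]
  After 'rot': [0, 4, 13]
  After 'push 11': [0, 4, 13, 11]
Program A final stack: [0, 4, 13, 11]

Program B trace:
  After 'push 13': [13]
  After 'dup': [13, 13]
  After 'push 0': [13, 13, 0]
  After 'dup': [13, 13, 0, 0]
  After 'drop': [13, 13, 0]
  After 'swap': [13, 0, 13]
  After 'push -1': [13, 0, 13, -1]
  After 'mod': [13, 0, 0]
  After 'sub': [13, 0]
  After 'push 4': [13, 0, 4]
  After 'rot': [0, 4, 13]
  After 'push 11': [0, 4, 13, 11]
Program B final stack: [0, 4, 13, 11]
Same: yes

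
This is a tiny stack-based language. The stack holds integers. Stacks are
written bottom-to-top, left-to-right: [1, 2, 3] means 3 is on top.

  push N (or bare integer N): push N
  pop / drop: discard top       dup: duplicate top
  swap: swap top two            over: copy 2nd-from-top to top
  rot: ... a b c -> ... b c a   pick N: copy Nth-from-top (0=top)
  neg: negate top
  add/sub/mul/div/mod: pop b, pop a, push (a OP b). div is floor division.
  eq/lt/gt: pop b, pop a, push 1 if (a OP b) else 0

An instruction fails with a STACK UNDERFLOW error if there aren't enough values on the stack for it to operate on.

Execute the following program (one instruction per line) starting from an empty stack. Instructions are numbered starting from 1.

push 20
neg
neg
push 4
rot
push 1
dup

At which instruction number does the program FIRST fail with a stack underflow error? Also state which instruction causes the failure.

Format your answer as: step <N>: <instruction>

Answer: step 5: rot

Derivation:
Step 1 ('push 20'): stack = [20], depth = 1
Step 2 ('neg'): stack = [-20], depth = 1
Step 3 ('neg'): stack = [20], depth = 1
Step 4 ('push 4'): stack = [20, 4], depth = 2
Step 5 ('rot'): needs 3 value(s) but depth is 2 — STACK UNDERFLOW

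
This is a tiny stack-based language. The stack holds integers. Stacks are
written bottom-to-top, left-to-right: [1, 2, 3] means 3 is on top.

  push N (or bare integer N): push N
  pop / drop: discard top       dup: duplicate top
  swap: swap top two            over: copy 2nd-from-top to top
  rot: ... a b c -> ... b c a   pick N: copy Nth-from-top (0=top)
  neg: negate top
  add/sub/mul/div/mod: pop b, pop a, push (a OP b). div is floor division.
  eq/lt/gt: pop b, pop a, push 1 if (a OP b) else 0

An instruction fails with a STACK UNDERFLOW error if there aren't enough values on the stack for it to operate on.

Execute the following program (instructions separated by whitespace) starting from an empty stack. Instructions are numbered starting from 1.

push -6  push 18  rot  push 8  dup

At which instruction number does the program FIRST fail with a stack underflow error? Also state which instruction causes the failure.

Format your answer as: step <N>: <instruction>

Step 1 ('push -6'): stack = [-6], depth = 1
Step 2 ('push 18'): stack = [-6, 18], depth = 2
Step 3 ('rot'): needs 3 value(s) but depth is 2 — STACK UNDERFLOW

Answer: step 3: rot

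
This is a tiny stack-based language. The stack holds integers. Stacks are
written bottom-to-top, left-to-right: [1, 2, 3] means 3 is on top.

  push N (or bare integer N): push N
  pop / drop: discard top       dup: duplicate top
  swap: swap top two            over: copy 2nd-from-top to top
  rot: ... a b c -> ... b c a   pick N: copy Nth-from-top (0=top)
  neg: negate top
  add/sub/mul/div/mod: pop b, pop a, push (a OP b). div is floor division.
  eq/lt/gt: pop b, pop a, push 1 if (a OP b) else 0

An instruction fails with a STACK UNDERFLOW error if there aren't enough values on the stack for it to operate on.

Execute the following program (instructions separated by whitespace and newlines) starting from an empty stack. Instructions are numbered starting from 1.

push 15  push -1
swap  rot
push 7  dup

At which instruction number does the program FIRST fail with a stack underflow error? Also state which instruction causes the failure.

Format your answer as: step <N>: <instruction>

Answer: step 4: rot

Derivation:
Step 1 ('push 15'): stack = [15], depth = 1
Step 2 ('push -1'): stack = [15, -1], depth = 2
Step 3 ('swap'): stack = [-1, 15], depth = 2
Step 4 ('rot'): needs 3 value(s) but depth is 2 — STACK UNDERFLOW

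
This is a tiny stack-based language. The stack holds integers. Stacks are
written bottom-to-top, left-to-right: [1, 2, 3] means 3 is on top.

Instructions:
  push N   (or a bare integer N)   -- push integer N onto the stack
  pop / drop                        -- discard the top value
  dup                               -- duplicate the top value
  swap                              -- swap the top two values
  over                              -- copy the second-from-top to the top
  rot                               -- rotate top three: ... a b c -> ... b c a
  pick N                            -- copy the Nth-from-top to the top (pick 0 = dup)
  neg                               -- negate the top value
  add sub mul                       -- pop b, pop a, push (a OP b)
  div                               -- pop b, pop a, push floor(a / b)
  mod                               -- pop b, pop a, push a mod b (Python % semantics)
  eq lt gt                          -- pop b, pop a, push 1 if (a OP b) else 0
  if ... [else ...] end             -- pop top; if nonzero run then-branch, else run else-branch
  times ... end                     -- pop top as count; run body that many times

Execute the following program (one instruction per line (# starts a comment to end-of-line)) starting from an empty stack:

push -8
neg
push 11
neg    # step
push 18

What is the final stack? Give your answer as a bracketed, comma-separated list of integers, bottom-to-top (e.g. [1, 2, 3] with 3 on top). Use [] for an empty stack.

Answer: [8, -11, 18]

Derivation:
After 'push -8': [-8]
After 'neg': [8]
After 'push 11': [8, 11]
After 'neg': [8, -11]
After 'push 18': [8, -11, 18]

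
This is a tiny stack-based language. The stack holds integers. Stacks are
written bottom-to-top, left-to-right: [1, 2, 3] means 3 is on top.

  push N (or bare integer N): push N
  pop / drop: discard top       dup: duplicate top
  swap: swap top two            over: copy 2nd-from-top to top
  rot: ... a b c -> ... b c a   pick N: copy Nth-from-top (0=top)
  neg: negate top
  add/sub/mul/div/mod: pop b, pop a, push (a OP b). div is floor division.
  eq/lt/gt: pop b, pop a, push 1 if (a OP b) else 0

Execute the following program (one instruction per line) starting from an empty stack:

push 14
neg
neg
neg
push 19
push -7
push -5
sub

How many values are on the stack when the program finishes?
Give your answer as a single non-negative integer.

After 'push 14': stack = [14] (depth 1)
After 'neg': stack = [-14] (depth 1)
After 'neg': stack = [14] (depth 1)
After 'neg': stack = [-14] (depth 1)
After 'push 19': stack = [-14, 19] (depth 2)
After 'push -7': stack = [-14, 19, -7] (depth 3)
After 'push -5': stack = [-14, 19, -7, -5] (depth 4)
After 'sub': stack = [-14, 19, -2] (depth 3)

Answer: 3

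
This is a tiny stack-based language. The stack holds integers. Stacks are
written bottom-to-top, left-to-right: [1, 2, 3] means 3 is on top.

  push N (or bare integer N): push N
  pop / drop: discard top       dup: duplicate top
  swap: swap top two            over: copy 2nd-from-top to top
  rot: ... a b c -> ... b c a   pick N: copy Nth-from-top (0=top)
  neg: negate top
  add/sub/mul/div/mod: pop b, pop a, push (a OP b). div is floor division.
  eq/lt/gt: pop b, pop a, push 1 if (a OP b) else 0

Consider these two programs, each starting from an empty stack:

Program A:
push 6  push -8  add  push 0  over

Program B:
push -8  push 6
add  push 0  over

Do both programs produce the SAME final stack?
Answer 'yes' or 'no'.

Program A trace:
  After 'push 6': [6]
  After 'push -8': [6, -8]
  After 'add': [-2]
  After 'push 0': [-2, 0]
  After 'over': [-2, 0, -2]
Program A final stack: [-2, 0, -2]

Program B trace:
  After 'push -8': [-8]
  After 'push 6': [-8, 6]
  After 'add': [-2]
  After 'push 0': [-2, 0]
  After 'over': [-2, 0, -2]
Program B final stack: [-2, 0, -2]
Same: yes

Answer: yes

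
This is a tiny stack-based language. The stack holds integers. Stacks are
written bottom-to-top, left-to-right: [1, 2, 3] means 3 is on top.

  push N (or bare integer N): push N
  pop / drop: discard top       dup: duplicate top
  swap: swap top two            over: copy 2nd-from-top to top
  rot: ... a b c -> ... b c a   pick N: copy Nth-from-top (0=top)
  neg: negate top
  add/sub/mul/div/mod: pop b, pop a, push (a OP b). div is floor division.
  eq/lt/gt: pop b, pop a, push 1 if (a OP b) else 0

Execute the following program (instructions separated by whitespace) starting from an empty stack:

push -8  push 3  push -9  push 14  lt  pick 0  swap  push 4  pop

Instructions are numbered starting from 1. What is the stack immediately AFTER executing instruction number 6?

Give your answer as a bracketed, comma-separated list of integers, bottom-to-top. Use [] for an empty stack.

Answer: [-8, 3, 1, 1]

Derivation:
Step 1 ('push -8'): [-8]
Step 2 ('push 3'): [-8, 3]
Step 3 ('push -9'): [-8, 3, -9]
Step 4 ('push 14'): [-8, 3, -9, 14]
Step 5 ('lt'): [-8, 3, 1]
Step 6 ('pick 0'): [-8, 3, 1, 1]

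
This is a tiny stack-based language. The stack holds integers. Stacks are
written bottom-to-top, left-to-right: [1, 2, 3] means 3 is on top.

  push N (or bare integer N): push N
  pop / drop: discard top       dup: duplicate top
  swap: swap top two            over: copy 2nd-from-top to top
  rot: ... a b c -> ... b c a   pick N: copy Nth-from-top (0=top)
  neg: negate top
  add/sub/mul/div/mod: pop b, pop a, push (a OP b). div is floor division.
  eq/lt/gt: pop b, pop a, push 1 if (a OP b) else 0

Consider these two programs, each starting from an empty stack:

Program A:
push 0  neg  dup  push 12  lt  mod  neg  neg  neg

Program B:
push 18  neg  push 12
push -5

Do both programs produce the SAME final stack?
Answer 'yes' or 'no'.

Answer: no

Derivation:
Program A trace:
  After 'push 0': [0]
  After 'neg': [0]
  After 'dup': [0, 0]
  After 'push 12': [0, 0, 12]
  After 'lt': [0, 1]
  After 'mod': [0]
  After 'neg': [0]
  After 'neg': [0]
  After 'neg': [0]
Program A final stack: [0]

Program B trace:
  After 'push 18': [18]
  After 'neg': [-18]
  After 'push 12': [-18, 12]
  After 'push -5': [-18, 12, -5]
Program B final stack: [-18, 12, -5]
Same: no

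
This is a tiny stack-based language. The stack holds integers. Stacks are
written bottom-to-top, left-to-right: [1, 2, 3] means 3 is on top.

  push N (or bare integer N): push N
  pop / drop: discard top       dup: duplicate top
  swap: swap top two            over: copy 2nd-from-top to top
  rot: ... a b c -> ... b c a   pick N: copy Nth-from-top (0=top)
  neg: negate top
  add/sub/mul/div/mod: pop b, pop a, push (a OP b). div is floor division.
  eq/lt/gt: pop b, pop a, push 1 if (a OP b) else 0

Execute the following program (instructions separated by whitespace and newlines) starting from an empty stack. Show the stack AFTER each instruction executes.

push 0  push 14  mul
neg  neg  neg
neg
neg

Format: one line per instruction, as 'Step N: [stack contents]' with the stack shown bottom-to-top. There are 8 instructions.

Step 1: [0]
Step 2: [0, 14]
Step 3: [0]
Step 4: [0]
Step 5: [0]
Step 6: [0]
Step 7: [0]
Step 8: [0]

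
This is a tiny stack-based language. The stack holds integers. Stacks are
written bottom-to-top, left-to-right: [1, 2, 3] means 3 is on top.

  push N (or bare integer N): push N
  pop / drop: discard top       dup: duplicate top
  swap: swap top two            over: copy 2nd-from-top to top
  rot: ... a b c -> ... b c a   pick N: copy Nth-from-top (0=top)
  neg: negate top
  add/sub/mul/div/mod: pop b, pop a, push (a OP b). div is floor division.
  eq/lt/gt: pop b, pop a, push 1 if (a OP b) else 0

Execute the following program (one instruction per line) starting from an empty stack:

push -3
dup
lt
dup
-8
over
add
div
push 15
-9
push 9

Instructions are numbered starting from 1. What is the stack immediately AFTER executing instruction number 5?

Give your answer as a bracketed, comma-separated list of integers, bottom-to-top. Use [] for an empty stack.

Step 1 ('push -3'): [-3]
Step 2 ('dup'): [-3, -3]
Step 3 ('lt'): [0]
Step 4 ('dup'): [0, 0]
Step 5 ('-8'): [0, 0, -8]

Answer: [0, 0, -8]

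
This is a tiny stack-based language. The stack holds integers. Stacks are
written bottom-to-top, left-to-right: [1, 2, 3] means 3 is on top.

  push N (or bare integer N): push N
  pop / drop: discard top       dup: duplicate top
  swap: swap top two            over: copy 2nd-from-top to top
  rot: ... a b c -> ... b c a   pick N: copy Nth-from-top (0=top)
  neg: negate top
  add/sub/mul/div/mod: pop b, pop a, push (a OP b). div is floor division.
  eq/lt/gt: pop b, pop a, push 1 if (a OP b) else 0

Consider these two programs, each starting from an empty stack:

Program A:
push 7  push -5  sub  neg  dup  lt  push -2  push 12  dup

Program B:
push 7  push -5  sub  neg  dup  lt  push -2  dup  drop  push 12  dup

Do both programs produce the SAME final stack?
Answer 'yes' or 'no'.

Program A trace:
  After 'push 7': [7]
  After 'push -5': [7, -5]
  After 'sub': [12]
  After 'neg': [-12]
  After 'dup': [-12, -12]
  After 'lt': [0]
  After 'push -2': [0, -2]
  After 'push 12': [0, -2, 12]
  After 'dup': [0, -2, 12, 12]
Program A final stack: [0, -2, 12, 12]

Program B trace:
  After 'push 7': [7]
  After 'push -5': [7, -5]
  After 'sub': [12]
  After 'neg': [-12]
  After 'dup': [-12, -12]
  After 'lt': [0]
  After 'push -2': [0, -2]
  After 'dup': [0, -2, -2]
  After 'drop': [0, -2]
  After 'push 12': [0, -2, 12]
  After 'dup': [0, -2, 12, 12]
Program B final stack: [0, -2, 12, 12]
Same: yes

Answer: yes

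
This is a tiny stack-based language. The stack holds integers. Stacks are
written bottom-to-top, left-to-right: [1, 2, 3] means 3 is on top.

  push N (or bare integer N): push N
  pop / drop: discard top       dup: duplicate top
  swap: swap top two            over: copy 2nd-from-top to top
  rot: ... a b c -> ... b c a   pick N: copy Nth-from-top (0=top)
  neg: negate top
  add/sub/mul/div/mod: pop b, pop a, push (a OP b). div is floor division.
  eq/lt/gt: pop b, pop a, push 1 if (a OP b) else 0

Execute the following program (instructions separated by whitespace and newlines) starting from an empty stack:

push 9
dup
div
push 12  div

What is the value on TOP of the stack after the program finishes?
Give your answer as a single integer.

Answer: 0

Derivation:
After 'push 9': [9]
After 'dup': [9, 9]
After 'div': [1]
After 'push 12': [1, 12]
After 'div': [0]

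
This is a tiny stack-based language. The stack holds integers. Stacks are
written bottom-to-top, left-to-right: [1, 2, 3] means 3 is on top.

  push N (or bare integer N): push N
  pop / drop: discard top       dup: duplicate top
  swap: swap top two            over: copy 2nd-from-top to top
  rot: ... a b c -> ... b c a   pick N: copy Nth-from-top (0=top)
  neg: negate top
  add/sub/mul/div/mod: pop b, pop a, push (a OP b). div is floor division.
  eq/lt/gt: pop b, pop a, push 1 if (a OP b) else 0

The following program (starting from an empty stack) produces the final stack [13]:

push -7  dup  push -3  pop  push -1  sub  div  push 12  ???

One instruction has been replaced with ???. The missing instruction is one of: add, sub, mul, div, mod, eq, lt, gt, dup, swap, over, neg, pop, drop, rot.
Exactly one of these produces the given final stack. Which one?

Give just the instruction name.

Answer: add

Derivation:
Stack before ???: [1, 12]
Stack after ???:  [13]
The instruction that transforms [1, 12] -> [13] is: add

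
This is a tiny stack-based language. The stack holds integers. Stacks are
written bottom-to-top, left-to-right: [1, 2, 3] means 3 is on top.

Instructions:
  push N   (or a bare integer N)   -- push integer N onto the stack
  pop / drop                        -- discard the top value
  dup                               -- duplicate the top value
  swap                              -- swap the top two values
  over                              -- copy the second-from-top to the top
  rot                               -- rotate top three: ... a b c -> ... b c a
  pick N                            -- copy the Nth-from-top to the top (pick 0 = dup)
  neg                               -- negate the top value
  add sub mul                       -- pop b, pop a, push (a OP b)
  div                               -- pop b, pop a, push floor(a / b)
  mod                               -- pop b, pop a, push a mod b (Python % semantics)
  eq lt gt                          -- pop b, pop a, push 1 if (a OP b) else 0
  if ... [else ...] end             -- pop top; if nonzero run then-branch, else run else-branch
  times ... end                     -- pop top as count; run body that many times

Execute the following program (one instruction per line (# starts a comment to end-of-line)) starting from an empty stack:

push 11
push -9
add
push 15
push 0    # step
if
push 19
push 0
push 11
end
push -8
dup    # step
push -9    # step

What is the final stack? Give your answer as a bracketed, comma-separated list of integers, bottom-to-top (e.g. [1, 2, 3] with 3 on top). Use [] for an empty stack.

Answer: [2, 15, -8, -8, -9]

Derivation:
After 'push 11': [11]
After 'push -9': [11, -9]
After 'add': [2]
After 'push 15': [2, 15]
After 'push 0': [2, 15, 0]
After 'if': [2, 15]
After 'push -8': [2, 15, -8]
After 'dup': [2, 15, -8, -8]
After 'push -9': [2, 15, -8, -8, -9]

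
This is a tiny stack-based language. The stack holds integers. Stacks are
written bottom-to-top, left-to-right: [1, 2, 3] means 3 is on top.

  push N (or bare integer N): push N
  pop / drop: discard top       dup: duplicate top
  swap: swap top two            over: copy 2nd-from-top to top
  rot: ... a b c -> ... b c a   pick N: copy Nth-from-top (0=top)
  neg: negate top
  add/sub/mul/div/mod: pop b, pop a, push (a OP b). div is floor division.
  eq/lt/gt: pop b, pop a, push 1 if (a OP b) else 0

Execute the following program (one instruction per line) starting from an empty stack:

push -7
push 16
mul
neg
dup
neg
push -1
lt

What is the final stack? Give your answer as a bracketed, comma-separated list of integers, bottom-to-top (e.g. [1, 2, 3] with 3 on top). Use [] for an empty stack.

Answer: [112, 1]

Derivation:
After 'push -7': [-7]
After 'push 16': [-7, 16]
After 'mul': [-112]
After 'neg': [112]
After 'dup': [112, 112]
After 'neg': [112, -112]
After 'push -1': [112, -112, -1]
After 'lt': [112, 1]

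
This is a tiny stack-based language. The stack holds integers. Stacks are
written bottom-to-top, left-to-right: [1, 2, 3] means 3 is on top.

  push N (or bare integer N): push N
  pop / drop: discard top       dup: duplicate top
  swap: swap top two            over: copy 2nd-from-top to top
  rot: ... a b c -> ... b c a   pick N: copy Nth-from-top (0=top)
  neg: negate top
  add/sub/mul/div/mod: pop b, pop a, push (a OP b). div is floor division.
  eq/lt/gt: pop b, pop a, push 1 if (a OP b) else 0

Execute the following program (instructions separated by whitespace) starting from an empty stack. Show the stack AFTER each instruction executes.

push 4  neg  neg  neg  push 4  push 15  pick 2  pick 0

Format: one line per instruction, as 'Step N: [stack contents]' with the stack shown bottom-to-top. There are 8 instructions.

Step 1: [4]
Step 2: [-4]
Step 3: [4]
Step 4: [-4]
Step 5: [-4, 4]
Step 6: [-4, 4, 15]
Step 7: [-4, 4, 15, -4]
Step 8: [-4, 4, 15, -4, -4]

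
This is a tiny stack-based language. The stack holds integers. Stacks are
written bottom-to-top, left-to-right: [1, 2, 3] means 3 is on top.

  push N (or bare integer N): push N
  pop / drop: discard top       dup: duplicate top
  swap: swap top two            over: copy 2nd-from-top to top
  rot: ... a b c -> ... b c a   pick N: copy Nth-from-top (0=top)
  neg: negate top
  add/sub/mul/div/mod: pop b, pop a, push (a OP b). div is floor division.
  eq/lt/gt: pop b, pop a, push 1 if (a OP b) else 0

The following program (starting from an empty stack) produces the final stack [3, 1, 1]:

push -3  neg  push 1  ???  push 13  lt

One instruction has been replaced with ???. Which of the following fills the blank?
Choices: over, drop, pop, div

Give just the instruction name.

Answer: over

Derivation:
Stack before ???: [3, 1]
Stack after ???:  [3, 1, 3]
Checking each choice:
  over: MATCH
  drop: produces [1]
  pop: produces [1]
  div: produces [1]


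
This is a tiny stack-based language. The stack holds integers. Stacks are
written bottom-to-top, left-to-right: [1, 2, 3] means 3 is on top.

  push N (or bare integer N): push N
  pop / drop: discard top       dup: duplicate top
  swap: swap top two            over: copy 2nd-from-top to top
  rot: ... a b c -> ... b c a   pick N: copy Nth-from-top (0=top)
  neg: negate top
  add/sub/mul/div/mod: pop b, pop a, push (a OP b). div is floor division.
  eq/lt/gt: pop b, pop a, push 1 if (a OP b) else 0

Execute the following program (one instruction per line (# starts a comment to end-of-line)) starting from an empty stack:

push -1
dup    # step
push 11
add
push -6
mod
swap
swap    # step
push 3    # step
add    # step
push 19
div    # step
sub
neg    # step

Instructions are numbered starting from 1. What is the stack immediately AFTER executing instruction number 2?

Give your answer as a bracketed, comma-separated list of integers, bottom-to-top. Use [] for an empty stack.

Step 1 ('push -1'): [-1]
Step 2 ('dup'): [-1, -1]

Answer: [-1, -1]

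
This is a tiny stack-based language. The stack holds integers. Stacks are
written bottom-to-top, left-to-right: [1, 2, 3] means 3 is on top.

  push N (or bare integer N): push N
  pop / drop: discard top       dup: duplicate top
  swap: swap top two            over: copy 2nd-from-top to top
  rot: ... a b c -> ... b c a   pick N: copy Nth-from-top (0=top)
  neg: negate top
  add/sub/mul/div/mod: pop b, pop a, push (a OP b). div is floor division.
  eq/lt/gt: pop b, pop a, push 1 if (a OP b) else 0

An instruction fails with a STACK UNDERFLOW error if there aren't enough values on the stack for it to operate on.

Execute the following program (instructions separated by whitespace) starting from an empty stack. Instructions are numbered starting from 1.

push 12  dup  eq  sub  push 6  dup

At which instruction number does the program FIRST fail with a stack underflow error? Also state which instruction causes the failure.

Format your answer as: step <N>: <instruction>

Step 1 ('push 12'): stack = [12], depth = 1
Step 2 ('dup'): stack = [12, 12], depth = 2
Step 3 ('eq'): stack = [1], depth = 1
Step 4 ('sub'): needs 2 value(s) but depth is 1 — STACK UNDERFLOW

Answer: step 4: sub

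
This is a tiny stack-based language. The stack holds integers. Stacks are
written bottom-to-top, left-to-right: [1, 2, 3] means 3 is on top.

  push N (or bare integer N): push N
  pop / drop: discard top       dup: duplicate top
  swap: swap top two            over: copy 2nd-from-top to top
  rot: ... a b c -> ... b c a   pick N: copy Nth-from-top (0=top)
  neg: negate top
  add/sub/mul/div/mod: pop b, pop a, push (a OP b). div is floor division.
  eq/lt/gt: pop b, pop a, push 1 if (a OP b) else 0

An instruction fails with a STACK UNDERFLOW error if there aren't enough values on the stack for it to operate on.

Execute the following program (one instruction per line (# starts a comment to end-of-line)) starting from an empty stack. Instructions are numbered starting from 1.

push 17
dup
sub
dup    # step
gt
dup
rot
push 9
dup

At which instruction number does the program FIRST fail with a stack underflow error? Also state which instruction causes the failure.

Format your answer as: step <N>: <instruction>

Answer: step 7: rot

Derivation:
Step 1 ('push 17'): stack = [17], depth = 1
Step 2 ('dup'): stack = [17, 17], depth = 2
Step 3 ('sub'): stack = [0], depth = 1
Step 4 ('dup'): stack = [0, 0], depth = 2
Step 5 ('gt'): stack = [0], depth = 1
Step 6 ('dup'): stack = [0, 0], depth = 2
Step 7 ('rot'): needs 3 value(s) but depth is 2 — STACK UNDERFLOW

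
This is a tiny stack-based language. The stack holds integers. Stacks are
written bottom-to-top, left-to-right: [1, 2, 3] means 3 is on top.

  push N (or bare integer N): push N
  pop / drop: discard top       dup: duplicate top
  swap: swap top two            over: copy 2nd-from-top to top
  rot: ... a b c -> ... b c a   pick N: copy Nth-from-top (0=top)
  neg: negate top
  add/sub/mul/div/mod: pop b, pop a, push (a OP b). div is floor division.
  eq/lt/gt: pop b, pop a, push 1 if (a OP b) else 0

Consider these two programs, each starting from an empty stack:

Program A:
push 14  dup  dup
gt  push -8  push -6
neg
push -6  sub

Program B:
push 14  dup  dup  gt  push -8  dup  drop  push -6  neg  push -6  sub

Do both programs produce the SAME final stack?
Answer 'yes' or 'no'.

Program A trace:
  After 'push 14': [14]
  After 'dup': [14, 14]
  After 'dup': [14, 14, 14]
  After 'gt': [14, 0]
  After 'push -8': [14, 0, -8]
  After 'push -6': [14, 0, -8, -6]
  After 'neg': [14, 0, -8, 6]
  After 'push -6': [14, 0, -8, 6, -6]
  After 'sub': [14, 0, -8, 12]
Program A final stack: [14, 0, -8, 12]

Program B trace:
  After 'push 14': [14]
  After 'dup': [14, 14]
  After 'dup': [14, 14, 14]
  After 'gt': [14, 0]
  After 'push -8': [14, 0, -8]
  After 'dup': [14, 0, -8, -8]
  After 'drop': [14, 0, -8]
  After 'push -6': [14, 0, -8, -6]
  After 'neg': [14, 0, -8, 6]
  After 'push -6': [14, 0, -8, 6, -6]
  After 'sub': [14, 0, -8, 12]
Program B final stack: [14, 0, -8, 12]
Same: yes

Answer: yes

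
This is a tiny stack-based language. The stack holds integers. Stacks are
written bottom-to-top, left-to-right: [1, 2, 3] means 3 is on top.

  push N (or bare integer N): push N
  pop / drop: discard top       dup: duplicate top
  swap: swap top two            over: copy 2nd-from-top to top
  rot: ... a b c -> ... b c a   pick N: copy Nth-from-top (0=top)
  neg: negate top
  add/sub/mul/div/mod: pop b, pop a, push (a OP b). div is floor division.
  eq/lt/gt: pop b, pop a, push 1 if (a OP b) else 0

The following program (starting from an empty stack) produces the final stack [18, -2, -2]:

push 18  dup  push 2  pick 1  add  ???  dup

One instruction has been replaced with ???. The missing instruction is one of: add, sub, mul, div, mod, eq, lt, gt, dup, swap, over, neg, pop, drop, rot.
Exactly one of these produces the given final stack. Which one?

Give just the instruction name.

Stack before ???: [18, 18, 20]
Stack after ???:  [18, -2]
The instruction that transforms [18, 18, 20] -> [18, -2] is: sub

Answer: sub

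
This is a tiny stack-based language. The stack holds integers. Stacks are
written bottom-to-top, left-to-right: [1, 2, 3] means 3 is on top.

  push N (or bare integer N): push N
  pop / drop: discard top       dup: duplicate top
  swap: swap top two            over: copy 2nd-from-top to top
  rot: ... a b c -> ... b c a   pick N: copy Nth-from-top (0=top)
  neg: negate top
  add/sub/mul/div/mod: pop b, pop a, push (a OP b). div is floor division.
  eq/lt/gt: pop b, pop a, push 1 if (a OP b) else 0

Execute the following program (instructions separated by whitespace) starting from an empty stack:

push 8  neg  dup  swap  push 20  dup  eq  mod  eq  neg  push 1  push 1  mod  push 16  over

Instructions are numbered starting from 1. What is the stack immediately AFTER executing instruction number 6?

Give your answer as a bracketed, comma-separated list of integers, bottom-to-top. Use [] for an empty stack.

Answer: [-8, -8, 20, 20]

Derivation:
Step 1 ('push 8'): [8]
Step 2 ('neg'): [-8]
Step 3 ('dup'): [-8, -8]
Step 4 ('swap'): [-8, -8]
Step 5 ('push 20'): [-8, -8, 20]
Step 6 ('dup'): [-8, -8, 20, 20]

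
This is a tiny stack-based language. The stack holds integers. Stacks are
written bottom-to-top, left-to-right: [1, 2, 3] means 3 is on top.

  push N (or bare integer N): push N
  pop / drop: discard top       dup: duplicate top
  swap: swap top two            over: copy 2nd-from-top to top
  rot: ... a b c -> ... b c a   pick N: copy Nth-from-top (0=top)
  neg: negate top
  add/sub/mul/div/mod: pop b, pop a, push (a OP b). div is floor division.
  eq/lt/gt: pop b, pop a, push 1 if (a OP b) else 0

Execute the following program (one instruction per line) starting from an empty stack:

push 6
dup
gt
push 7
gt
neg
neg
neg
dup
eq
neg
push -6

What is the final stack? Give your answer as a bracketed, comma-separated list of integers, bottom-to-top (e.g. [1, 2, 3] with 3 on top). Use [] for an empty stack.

After 'push 6': [6]
After 'dup': [6, 6]
After 'gt': [0]
After 'push 7': [0, 7]
After 'gt': [0]
After 'neg': [0]
After 'neg': [0]
After 'neg': [0]
After 'dup': [0, 0]
After 'eq': [1]
After 'neg': [-1]
After 'push -6': [-1, -6]

Answer: [-1, -6]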